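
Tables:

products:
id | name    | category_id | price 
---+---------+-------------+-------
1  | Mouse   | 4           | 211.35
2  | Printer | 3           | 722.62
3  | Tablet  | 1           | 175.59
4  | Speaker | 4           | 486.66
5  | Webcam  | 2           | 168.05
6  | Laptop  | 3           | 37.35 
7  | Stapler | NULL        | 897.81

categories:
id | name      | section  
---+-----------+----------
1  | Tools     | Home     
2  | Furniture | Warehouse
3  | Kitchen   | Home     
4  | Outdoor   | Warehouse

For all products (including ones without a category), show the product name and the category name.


LEFT JOIN keeps every row from products (the left table); where category_id has no match in categories, the category columns become NULL. Walk through each product:
  - product 1 (Mouse): category_id=4 -> matches Outdoor
  - product 2 (Printer): category_id=3 -> matches Kitchen
  - product 3 (Tablet): category_id=1 -> matches Tools
  - product 4 (Speaker): category_id=4 -> matches Outdoor
  - product 5 (Webcam): category_id=2 -> matches Furniture
  - product 6 (Laptop): category_id=3 -> matches Kitchen
  - product 7 (Stapler): category_id=NULL, no match -> kept with NULL
All 7 rows appear; 1 has NULL category.

SQL:
SELECT a.name, b.name AS category
FROM products a
LEFT JOIN categories b ON a.category_id = b.id

Result:
name    | category 
--------+----------
Mouse   | Outdoor  
Printer | Kitchen  
Tablet  | Tools    
Speaker | Outdoor  
Webcam  | Furniture
Laptop  | Kitchen  
Stapler | NULL     


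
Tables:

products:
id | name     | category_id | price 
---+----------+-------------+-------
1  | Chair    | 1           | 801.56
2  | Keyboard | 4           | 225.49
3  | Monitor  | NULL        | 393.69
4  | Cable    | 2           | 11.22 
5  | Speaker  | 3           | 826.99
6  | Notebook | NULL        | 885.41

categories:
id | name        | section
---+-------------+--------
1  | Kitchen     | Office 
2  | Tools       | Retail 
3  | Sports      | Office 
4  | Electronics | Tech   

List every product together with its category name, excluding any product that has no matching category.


INNER JOIN keeps only products rows whose category_id matches an id in categories. Walk through each product:
  - product 1 (Chair): category_id=1 -> matches Kitchen
  - product 2 (Keyboard): category_id=4 -> matches Electronics
  - product 3 (Monitor): category_id=NULL, no match -> dropped
  - product 4 (Cable): category_id=2 -> matches Tools
  - product 5 (Speaker): category_id=3 -> matches Sports
  - product 6 (Notebook): category_id=NULL, no match -> dropped
So 2 of 6 rows are dropped.

SQL:
SELECT a.name, b.name AS category
FROM products a
INNER JOIN categories b ON a.category_id = b.id

Result:
name     | category   
---------+------------
Chair    | Kitchen    
Keyboard | Electronics
Cable    | Tools      
Speaker  | Sports     


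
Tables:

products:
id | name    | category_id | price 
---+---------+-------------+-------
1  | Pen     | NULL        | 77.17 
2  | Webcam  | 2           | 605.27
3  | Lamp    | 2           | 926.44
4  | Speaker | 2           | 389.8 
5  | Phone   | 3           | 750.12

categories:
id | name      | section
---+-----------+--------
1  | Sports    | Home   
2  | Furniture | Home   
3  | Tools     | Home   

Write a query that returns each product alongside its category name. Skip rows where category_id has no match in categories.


INNER JOIN keeps only products rows whose category_id matches an id in categories. Walk through each product:
  - product 1 (Pen): category_id=NULL, no match -> dropped
  - product 2 (Webcam): category_id=2 -> matches Furniture
  - product 3 (Lamp): category_id=2 -> matches Furniture
  - product 4 (Speaker): category_id=2 -> matches Furniture
  - product 5 (Phone): category_id=3 -> matches Tools
So 1 of 5 rows is dropped.

SQL:
SELECT a.name, b.name AS category
FROM products a
INNER JOIN categories b ON a.category_id = b.id

Result:
name    | category 
--------+----------
Webcam  | Furniture
Lamp    | Furniture
Speaker | Furniture
Phone   | Tools    


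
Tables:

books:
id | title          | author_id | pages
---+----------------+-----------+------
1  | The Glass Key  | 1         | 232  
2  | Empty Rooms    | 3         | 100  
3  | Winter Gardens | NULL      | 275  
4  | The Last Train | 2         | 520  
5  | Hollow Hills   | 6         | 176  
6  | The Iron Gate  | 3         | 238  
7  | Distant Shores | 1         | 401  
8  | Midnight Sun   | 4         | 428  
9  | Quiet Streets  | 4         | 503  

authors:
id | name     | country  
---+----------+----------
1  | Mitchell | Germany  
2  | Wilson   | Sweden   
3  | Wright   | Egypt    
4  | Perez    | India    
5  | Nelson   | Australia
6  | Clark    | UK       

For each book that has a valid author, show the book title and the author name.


INNER JOIN keeps only books rows whose author_id matches an id in authors. Walk through each book:
  - book 1 (The Glass Key): author_id=1 -> matches Mitchell
  - book 2 (Empty Rooms): author_id=3 -> matches Wright
  - book 3 (Winter Gardens): author_id=NULL, no match -> dropped
  - book 4 (The Last Train): author_id=2 -> matches Wilson
  - book 5 (Hollow Hills): author_id=6 -> matches Clark
  - book 6 (The Iron Gate): author_id=3 -> matches Wright
  - book 7 (Distant Shores): author_id=1 -> matches Mitchell
  - book 8 (Midnight Sun): author_id=4 -> matches Perez
  - book 9 (Quiet Streets): author_id=4 -> matches Perez
So 1 of 9 rows is dropped.

SQL:
SELECT a.title, b.name AS author
FROM books a
INNER JOIN authors b ON a.author_id = b.id

Result:
title          | author  
---------------+---------
The Glass Key  | Mitchell
Empty Rooms    | Wright  
The Last Train | Wilson  
Hollow Hills   | Clark   
The Iron Gate  | Wright  
Distant Shores | Mitchell
Midnight Sun   | Perez   
Quiet Streets  | Perez   


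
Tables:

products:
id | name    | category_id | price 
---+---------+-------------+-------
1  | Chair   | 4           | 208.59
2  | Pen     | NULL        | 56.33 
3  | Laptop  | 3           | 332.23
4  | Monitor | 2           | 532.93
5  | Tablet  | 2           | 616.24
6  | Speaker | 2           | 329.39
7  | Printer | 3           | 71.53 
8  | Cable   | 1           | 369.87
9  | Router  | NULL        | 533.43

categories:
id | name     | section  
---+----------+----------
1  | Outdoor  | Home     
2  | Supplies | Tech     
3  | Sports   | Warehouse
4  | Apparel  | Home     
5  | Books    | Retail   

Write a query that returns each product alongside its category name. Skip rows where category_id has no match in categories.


INNER JOIN keeps only products rows whose category_id matches an id in categories. Walk through each product:
  - product 1 (Chair): category_id=4 -> matches Apparel
  - product 2 (Pen): category_id=NULL, no match -> dropped
  - product 3 (Laptop): category_id=3 -> matches Sports
  - product 4 (Monitor): category_id=2 -> matches Supplies
  - product 5 (Tablet): category_id=2 -> matches Supplies
  - product 6 (Speaker): category_id=2 -> matches Supplies
  - product 7 (Printer): category_id=3 -> matches Sports
  - product 8 (Cable): category_id=1 -> matches Outdoor
  - product 9 (Router): category_id=NULL, no match -> dropped
So 2 of 9 rows are dropped.

SQL:
SELECT a.name, b.name AS category
FROM products a
INNER JOIN categories b ON a.category_id = b.id

Result:
name    | category
--------+---------
Chair   | Apparel 
Laptop  | Sports  
Monitor | Supplies
Tablet  | Supplies
Speaker | Supplies
Printer | Sports  
Cable   | Outdoor 


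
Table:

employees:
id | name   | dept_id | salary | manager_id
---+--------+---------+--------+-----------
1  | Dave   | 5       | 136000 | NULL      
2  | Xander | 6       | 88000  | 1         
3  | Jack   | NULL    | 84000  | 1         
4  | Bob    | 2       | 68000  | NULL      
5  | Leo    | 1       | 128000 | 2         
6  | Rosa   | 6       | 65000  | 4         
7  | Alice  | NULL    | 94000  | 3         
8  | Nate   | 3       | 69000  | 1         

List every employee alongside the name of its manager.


This is a self-join: employees is joined to a second copy of itself, matching each row's manager_id to another row's id. Use LEFT JOIN so rows with manager_id=NULL are kept.
  - employee 1 (Dave): manager_id=NULL -> NULL
  - employee 2 (Xander): manager_id=1 -> Dave
  - employee 3 (Jack): manager_id=1 -> Dave
  - employee 4 (Bob): manager_id=NULL -> NULL
  - employee 5 (Leo): manager_id=2 -> Xander
  - employee 6 (Rosa): manager_id=4 -> Bob
  - employee 7 (Alice): manager_id=3 -> Jack
  - employee 8 (Nate): manager_id=1 -> Dave

SQL:
SELECT a.name AS item, b.name AS manager
FROM employees a
LEFT JOIN employees b ON a.manager_id = b.id

Result:
item   | manager
-------+--------
Dave   | NULL   
Xander | Dave   
Jack   | Dave   
Bob    | NULL   
Leo    | Xander 
Rosa   | Bob    
Alice  | Jack   
Nate   | Dave   


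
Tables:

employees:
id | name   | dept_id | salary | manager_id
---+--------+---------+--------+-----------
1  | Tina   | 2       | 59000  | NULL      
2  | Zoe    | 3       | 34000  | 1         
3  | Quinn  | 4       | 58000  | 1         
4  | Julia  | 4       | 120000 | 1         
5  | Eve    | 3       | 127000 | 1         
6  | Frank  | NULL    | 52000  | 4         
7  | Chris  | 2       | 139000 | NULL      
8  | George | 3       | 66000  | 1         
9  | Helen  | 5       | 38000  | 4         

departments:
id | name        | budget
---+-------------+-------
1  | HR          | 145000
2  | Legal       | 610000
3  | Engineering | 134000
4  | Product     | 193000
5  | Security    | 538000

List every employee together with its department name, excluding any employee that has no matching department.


INNER JOIN keeps only employees rows whose dept_id matches an id in departments. Walk through each employee:
  - employee 1 (Tina): dept_id=2 -> matches Legal
  - employee 2 (Zoe): dept_id=3 -> matches Engineering
  - employee 3 (Quinn): dept_id=4 -> matches Product
  - employee 4 (Julia): dept_id=4 -> matches Product
  - employee 5 (Eve): dept_id=3 -> matches Engineering
  - employee 6 (Frank): dept_id=NULL, no match -> dropped
  - employee 7 (Chris): dept_id=2 -> matches Legal
  - employee 8 (George): dept_id=3 -> matches Engineering
  - employee 9 (Helen): dept_id=5 -> matches Security
So 1 of 9 rows is dropped.

SQL:
SELECT a.name, b.name AS department
FROM employees a
INNER JOIN departments b ON a.dept_id = b.id

Result:
name   | department 
-------+------------
Tina   | Legal      
Zoe    | Engineering
Quinn  | Product    
Julia  | Product    
Eve    | Engineering
Chris  | Legal      
George | Engineering
Helen  | Security   


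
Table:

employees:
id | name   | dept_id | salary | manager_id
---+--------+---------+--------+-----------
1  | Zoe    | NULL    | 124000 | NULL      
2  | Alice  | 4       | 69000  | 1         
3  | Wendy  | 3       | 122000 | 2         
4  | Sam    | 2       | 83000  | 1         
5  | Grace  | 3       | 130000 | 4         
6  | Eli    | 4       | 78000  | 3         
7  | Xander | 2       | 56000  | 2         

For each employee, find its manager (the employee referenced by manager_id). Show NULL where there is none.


This is a self-join: employees is joined to a second copy of itself, matching each row's manager_id to another row's id. Use LEFT JOIN so rows with manager_id=NULL are kept.
  - employee 1 (Zoe): manager_id=NULL -> NULL
  - employee 2 (Alice): manager_id=1 -> Zoe
  - employee 3 (Wendy): manager_id=2 -> Alice
  - employee 4 (Sam): manager_id=1 -> Zoe
  - employee 5 (Grace): manager_id=4 -> Sam
  - employee 6 (Eli): manager_id=3 -> Wendy
  - employee 7 (Xander): manager_id=2 -> Alice

SQL:
SELECT a.name AS item, b.name AS manager
FROM employees a
LEFT JOIN employees b ON a.manager_id = b.id

Result:
item   | manager
-------+--------
Zoe    | NULL   
Alice  | Zoe    
Wendy  | Alice  
Sam    | Zoe    
Grace  | Sam    
Eli    | Wendy  
Xander | Alice  


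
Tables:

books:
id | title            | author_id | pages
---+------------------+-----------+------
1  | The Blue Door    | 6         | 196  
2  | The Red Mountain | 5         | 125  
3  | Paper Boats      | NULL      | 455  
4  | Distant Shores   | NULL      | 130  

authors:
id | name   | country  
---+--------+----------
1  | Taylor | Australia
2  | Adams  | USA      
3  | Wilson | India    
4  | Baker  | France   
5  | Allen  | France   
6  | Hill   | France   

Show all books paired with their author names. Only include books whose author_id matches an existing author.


INNER JOIN keeps only books rows whose author_id matches an id in authors. Walk through each book:
  - book 1 (The Blue Door): author_id=6 -> matches Hill
  - book 2 (The Red Mountain): author_id=5 -> matches Allen
  - book 3 (Paper Boats): author_id=NULL, no match -> dropped
  - book 4 (Distant Shores): author_id=NULL, no match -> dropped
So 2 of 4 rows are dropped.

SQL:
SELECT a.title, b.name AS author
FROM books a
INNER JOIN authors b ON a.author_id = b.id

Result:
title            | author
-----------------+-------
The Blue Door    | Hill  
The Red Mountain | Allen 


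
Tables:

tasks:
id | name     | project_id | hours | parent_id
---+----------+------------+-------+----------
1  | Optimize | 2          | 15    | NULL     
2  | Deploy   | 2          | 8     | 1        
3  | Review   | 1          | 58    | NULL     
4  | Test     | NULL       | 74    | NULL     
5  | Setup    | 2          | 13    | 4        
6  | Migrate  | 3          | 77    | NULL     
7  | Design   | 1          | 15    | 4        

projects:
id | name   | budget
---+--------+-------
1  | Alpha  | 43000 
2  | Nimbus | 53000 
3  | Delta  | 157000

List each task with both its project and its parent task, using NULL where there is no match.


Two LEFT JOINs from the same base table tasks: one to projects via project_id, one to tasks itself via parent_id. Both are LEFT so every task is preserved.
Match against projects:
  - task 1 (Optimize): project_id=2 -> matches Nimbus
  - task 2 (Deploy): project_id=2 -> matches Nimbus
  - task 3 (Review): project_id=1 -> matches Alpha
  - task 4 (Test): project_id=NULL, no match -> kept with NULL
  - task 5 (Setup): project_id=2 -> matches Nimbus
  - task 6 (Migrate): project_id=3 -> matches Delta
  - task 7 (Design): project_id=1 -> matches Alpha
Match against tasks (self):
  - task 1 (Optimize): parent_id=NULL -> NULL
  - task 2 (Deploy): parent_id=1 -> Optimize
  - task 3 (Review): parent_id=NULL -> NULL
  - task 4 (Test): parent_id=NULL -> NULL
  - task 5 (Setup): parent_id=4 -> Test
  - task 6 (Migrate): parent_id=NULL -> NULL
  - task 7 (Design): parent_id=4 -> Test

SQL:
SELECT a.name, b.name AS project, c.name AS parent
FROM tasks a
LEFT JOIN projects b ON a.project_id = b.id
LEFT JOIN tasks c ON a.parent_id = c.id

Result:
name     | project | parent  
---------+---------+---------
Optimize | Nimbus  | NULL    
Deploy   | Nimbus  | Optimize
Review   | Alpha   | NULL    
Test     | NULL    | NULL    
Setup    | Nimbus  | Test    
Migrate  | Delta   | NULL    
Design   | Alpha   | Test    


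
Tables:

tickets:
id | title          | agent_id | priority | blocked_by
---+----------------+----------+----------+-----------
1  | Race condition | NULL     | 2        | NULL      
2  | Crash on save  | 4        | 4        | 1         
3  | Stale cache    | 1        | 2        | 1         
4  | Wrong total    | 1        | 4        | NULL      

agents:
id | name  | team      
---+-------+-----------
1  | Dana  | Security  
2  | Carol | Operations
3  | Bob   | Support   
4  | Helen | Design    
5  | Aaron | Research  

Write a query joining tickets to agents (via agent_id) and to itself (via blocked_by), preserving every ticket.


Two LEFT JOINs from the same base table tickets: one to agents via agent_id, one to tickets itself via blocked_by. Both are LEFT so every ticket is preserved.
Match against agents:
  - ticket 1 (Race condition): agent_id=NULL, no match -> kept with NULL
  - ticket 2 (Crash on save): agent_id=4 -> matches Helen
  - ticket 3 (Stale cache): agent_id=1 -> matches Dana
  - ticket 4 (Wrong total): agent_id=1 -> matches Dana
Match against tickets (self):
  - ticket 1 (Race condition): blocked_by=NULL -> NULL
  - ticket 2 (Crash on save): blocked_by=1 -> Race condition
  - ticket 3 (Stale cache): blocked_by=1 -> Race condition
  - ticket 4 (Wrong total): blocked_by=NULL -> NULL

SQL:
SELECT a.title, b.name AS agent, c.title AS blocked_by
FROM tickets a
LEFT JOIN agents b ON a.agent_id = b.id
LEFT JOIN tickets c ON a.blocked_by = c.id

Result:
title          | agent | blocked_by    
---------------+-------+---------------
Race condition | NULL  | NULL          
Crash on save  | Helen | Race condition
Stale cache    | Dana  | Race condition
Wrong total    | Dana  | NULL          


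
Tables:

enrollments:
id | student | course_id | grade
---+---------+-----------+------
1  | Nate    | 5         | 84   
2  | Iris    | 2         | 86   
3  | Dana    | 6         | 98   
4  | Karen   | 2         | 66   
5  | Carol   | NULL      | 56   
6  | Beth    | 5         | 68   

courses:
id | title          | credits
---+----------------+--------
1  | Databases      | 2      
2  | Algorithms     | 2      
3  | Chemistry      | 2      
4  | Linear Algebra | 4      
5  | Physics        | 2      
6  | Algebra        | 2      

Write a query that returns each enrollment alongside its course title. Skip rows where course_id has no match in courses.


INNER JOIN keeps only enrollments rows whose course_id matches an id in courses. Walk through each enrollment:
  - enrollment 1 (Nate): course_id=5 -> matches Physics
  - enrollment 2 (Iris): course_id=2 -> matches Algorithms
  - enrollment 3 (Dana): course_id=6 -> matches Algebra
  - enrollment 4 (Karen): course_id=2 -> matches Algorithms
  - enrollment 5 (Carol): course_id=NULL, no match -> dropped
  - enrollment 6 (Beth): course_id=5 -> matches Physics
So 1 of 6 rows is dropped.

SQL:
SELECT a.student, b.title AS course
FROM enrollments a
INNER JOIN courses b ON a.course_id = b.id

Result:
student | course    
--------+-----------
Nate    | Physics   
Iris    | Algorithms
Dana    | Algebra   
Karen   | Algorithms
Beth    | Physics   


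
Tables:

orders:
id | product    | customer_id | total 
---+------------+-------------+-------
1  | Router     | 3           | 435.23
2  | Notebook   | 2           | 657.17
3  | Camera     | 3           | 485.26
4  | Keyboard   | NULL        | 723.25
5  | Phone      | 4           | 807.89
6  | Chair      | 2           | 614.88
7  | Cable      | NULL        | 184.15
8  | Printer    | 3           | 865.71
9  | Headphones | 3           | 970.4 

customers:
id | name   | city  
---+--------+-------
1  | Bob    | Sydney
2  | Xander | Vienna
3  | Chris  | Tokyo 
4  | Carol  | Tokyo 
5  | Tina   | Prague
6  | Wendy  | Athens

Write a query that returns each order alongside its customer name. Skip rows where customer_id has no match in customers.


INNER JOIN keeps only orders rows whose customer_id matches an id in customers. Walk through each order:
  - order 1 (Router): customer_id=3 -> matches Chris
  - order 2 (Notebook): customer_id=2 -> matches Xander
  - order 3 (Camera): customer_id=3 -> matches Chris
  - order 4 (Keyboard): customer_id=NULL, no match -> dropped
  - order 5 (Phone): customer_id=4 -> matches Carol
  - order 6 (Chair): customer_id=2 -> matches Xander
  - order 7 (Cable): customer_id=NULL, no match -> dropped
  - order 8 (Printer): customer_id=3 -> matches Chris
  - order 9 (Headphones): customer_id=3 -> matches Chris
So 2 of 9 rows are dropped.

SQL:
SELECT a.product, b.name AS customer
FROM orders a
INNER JOIN customers b ON a.customer_id = b.id

Result:
product    | customer
-----------+---------
Router     | Chris   
Notebook   | Xander  
Camera     | Chris   
Phone      | Carol   
Chair      | Xander  
Printer    | Chris   
Headphones | Chris   


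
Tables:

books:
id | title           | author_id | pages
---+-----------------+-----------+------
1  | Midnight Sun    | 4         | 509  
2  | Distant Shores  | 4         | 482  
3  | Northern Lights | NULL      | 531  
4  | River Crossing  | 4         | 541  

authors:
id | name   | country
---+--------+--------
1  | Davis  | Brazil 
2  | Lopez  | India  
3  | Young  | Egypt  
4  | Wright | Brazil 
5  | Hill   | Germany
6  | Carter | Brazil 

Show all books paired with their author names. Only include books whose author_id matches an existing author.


INNER JOIN keeps only books rows whose author_id matches an id in authors. Walk through each book:
  - book 1 (Midnight Sun): author_id=4 -> matches Wright
  - book 2 (Distant Shores): author_id=4 -> matches Wright
  - book 3 (Northern Lights): author_id=NULL, no match -> dropped
  - book 4 (River Crossing): author_id=4 -> matches Wright
So 1 of 4 rows is dropped.

SQL:
SELECT a.title, b.name AS author
FROM books a
INNER JOIN authors b ON a.author_id = b.id

Result:
title          | author
---------------+-------
Midnight Sun   | Wright
Distant Shores | Wright
River Crossing | Wright


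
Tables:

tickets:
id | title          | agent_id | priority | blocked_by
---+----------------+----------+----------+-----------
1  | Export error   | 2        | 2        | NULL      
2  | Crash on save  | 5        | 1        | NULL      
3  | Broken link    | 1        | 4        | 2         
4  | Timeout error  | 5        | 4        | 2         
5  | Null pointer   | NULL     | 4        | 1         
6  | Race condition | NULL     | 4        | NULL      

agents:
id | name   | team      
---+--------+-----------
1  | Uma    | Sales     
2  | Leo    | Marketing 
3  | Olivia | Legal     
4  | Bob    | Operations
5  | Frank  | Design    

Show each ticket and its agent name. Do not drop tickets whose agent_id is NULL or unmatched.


LEFT JOIN keeps every row from tickets (the left table); where agent_id has no match in agents, the agent columns become NULL. Walk through each ticket:
  - ticket 1 (Export error): agent_id=2 -> matches Leo
  - ticket 2 (Crash on save): agent_id=5 -> matches Frank
  - ticket 3 (Broken link): agent_id=1 -> matches Uma
  - ticket 4 (Timeout error): agent_id=5 -> matches Frank
  - ticket 5 (Null pointer): agent_id=NULL, no match -> kept with NULL
  - ticket 6 (Race condition): agent_id=NULL, no match -> kept with NULL
All 6 rows appear; 2 have NULL agent.

SQL:
SELECT a.title, b.name AS agent
FROM tickets a
LEFT JOIN agents b ON a.agent_id = b.id

Result:
title          | agent
---------------+------
Export error   | Leo  
Crash on save  | Frank
Broken link    | Uma  
Timeout error  | Frank
Null pointer   | NULL 
Race condition | NULL 


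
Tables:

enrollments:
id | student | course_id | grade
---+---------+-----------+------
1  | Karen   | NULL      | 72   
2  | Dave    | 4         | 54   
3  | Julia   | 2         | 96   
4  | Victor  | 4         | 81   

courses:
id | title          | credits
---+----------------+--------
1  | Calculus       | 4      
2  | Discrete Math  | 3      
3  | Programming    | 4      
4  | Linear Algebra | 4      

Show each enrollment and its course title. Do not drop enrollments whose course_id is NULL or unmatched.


LEFT JOIN keeps every row from enrollments (the left table); where course_id has no match in courses, the course columns become NULL. Walk through each enrollment:
  - enrollment 1 (Karen): course_id=NULL, no match -> kept with NULL
  - enrollment 2 (Dave): course_id=4 -> matches Linear Algebra
  - enrollment 3 (Julia): course_id=2 -> matches Discrete Math
  - enrollment 4 (Victor): course_id=4 -> matches Linear Algebra
All 4 rows appear; 1 has NULL course.

SQL:
SELECT a.student, b.title AS course
FROM enrollments a
LEFT JOIN courses b ON a.course_id = b.id

Result:
student | course        
--------+---------------
Karen   | NULL          
Dave    | Linear Algebra
Julia   | Discrete Math 
Victor  | Linear Algebra


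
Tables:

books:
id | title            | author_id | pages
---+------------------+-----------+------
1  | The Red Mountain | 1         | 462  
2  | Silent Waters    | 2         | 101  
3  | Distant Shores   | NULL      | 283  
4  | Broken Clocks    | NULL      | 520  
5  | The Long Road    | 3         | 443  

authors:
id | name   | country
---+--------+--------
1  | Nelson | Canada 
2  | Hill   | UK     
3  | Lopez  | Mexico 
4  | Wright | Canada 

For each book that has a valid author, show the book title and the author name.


INNER JOIN keeps only books rows whose author_id matches an id in authors. Walk through each book:
  - book 1 (The Red Mountain): author_id=1 -> matches Nelson
  - book 2 (Silent Waters): author_id=2 -> matches Hill
  - book 3 (Distant Shores): author_id=NULL, no match -> dropped
  - book 4 (Broken Clocks): author_id=NULL, no match -> dropped
  - book 5 (The Long Road): author_id=3 -> matches Lopez
So 2 of 5 rows are dropped.

SQL:
SELECT a.title, b.name AS author
FROM books a
INNER JOIN authors b ON a.author_id = b.id

Result:
title            | author
-----------------+-------
The Red Mountain | Nelson
Silent Waters    | Hill  
The Long Road    | Lopez 


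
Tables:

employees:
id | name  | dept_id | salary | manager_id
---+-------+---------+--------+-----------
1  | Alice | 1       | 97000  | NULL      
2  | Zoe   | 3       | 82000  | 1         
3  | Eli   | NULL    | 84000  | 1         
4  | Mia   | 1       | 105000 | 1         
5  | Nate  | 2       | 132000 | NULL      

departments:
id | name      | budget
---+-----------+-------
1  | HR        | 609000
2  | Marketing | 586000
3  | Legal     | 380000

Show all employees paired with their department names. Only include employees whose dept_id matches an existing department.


INNER JOIN keeps only employees rows whose dept_id matches an id in departments. Walk through each employee:
  - employee 1 (Alice): dept_id=1 -> matches HR
  - employee 2 (Zoe): dept_id=3 -> matches Legal
  - employee 3 (Eli): dept_id=NULL, no match -> dropped
  - employee 4 (Mia): dept_id=1 -> matches HR
  - employee 5 (Nate): dept_id=2 -> matches Marketing
So 1 of 5 rows is dropped.

SQL:
SELECT a.name, b.name AS department
FROM employees a
INNER JOIN departments b ON a.dept_id = b.id

Result:
name  | department
------+-----------
Alice | HR        
Zoe   | Legal     
Mia   | HR        
Nate  | Marketing 


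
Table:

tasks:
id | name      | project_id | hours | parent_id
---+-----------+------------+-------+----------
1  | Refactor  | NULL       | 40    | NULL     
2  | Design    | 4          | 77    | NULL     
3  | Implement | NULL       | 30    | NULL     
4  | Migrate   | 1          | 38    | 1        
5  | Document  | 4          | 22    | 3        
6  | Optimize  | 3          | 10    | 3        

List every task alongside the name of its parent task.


This is a self-join: tasks is joined to a second copy of itself, matching each row's parent_id to another row's id. Use LEFT JOIN so rows with parent_id=NULL are kept.
  - task 1 (Refactor): parent_id=NULL -> NULL
  - task 2 (Design): parent_id=NULL -> NULL
  - task 3 (Implement): parent_id=NULL -> NULL
  - task 4 (Migrate): parent_id=1 -> Refactor
  - task 5 (Document): parent_id=3 -> Implement
  - task 6 (Optimize): parent_id=3 -> Implement

SQL:
SELECT a.name AS item, b.name AS parent
FROM tasks a
LEFT JOIN tasks b ON a.parent_id = b.id

Result:
item      | parent   
----------+----------
Refactor  | NULL     
Design    | NULL     
Implement | NULL     
Migrate   | Refactor 
Document  | Implement
Optimize  | Implement


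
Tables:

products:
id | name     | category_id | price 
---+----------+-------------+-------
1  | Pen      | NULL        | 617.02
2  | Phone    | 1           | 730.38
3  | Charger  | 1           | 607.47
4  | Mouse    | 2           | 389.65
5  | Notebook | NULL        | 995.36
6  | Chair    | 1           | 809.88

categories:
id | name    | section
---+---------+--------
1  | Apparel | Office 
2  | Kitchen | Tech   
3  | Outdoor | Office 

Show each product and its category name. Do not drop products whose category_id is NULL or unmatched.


LEFT JOIN keeps every row from products (the left table); where category_id has no match in categories, the category columns become NULL. Walk through each product:
  - product 1 (Pen): category_id=NULL, no match -> kept with NULL
  - product 2 (Phone): category_id=1 -> matches Apparel
  - product 3 (Charger): category_id=1 -> matches Apparel
  - product 4 (Mouse): category_id=2 -> matches Kitchen
  - product 5 (Notebook): category_id=NULL, no match -> kept with NULL
  - product 6 (Chair): category_id=1 -> matches Apparel
All 6 rows appear; 2 have NULL category.

SQL:
SELECT a.name, b.name AS category
FROM products a
LEFT JOIN categories b ON a.category_id = b.id

Result:
name     | category
---------+---------
Pen      | NULL    
Phone    | Apparel 
Charger  | Apparel 
Mouse    | Kitchen 
Notebook | NULL    
Chair    | Apparel 


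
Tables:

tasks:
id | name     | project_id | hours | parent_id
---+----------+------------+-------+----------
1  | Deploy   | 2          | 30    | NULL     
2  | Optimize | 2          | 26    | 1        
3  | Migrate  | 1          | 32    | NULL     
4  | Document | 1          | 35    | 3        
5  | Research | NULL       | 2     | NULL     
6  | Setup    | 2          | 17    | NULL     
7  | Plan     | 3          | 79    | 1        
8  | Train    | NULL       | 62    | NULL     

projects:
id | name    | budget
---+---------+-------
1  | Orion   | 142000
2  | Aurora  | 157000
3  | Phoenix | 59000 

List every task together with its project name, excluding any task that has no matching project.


INNER JOIN keeps only tasks rows whose project_id matches an id in projects. Walk through each task:
  - task 1 (Deploy): project_id=2 -> matches Aurora
  - task 2 (Optimize): project_id=2 -> matches Aurora
  - task 3 (Migrate): project_id=1 -> matches Orion
  - task 4 (Document): project_id=1 -> matches Orion
  - task 5 (Research): project_id=NULL, no match -> dropped
  - task 6 (Setup): project_id=2 -> matches Aurora
  - task 7 (Plan): project_id=3 -> matches Phoenix
  - task 8 (Train): project_id=NULL, no match -> dropped
So 2 of 8 rows are dropped.

SQL:
SELECT a.name, b.name AS project
FROM tasks a
INNER JOIN projects b ON a.project_id = b.id

Result:
name     | project
---------+--------
Deploy   | Aurora 
Optimize | Aurora 
Migrate  | Orion  
Document | Orion  
Setup    | Aurora 
Plan     | Phoenix


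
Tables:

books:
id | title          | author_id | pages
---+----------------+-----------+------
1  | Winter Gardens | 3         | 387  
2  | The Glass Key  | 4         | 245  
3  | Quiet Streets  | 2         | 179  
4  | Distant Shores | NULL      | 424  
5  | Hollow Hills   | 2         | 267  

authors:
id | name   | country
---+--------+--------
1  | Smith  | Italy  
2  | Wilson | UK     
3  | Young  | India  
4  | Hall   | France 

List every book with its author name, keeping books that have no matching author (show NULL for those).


LEFT JOIN keeps every row from books (the left table); where author_id has no match in authors, the author columns become NULL. Walk through each book:
  - book 1 (Winter Gardens): author_id=3 -> matches Young
  - book 2 (The Glass Key): author_id=4 -> matches Hall
  - book 3 (Quiet Streets): author_id=2 -> matches Wilson
  - book 4 (Distant Shores): author_id=NULL, no match -> kept with NULL
  - book 5 (Hollow Hills): author_id=2 -> matches Wilson
All 5 rows appear; 1 has NULL author.

SQL:
SELECT a.title, b.name AS author
FROM books a
LEFT JOIN authors b ON a.author_id = b.id

Result:
title          | author
---------------+-------
Winter Gardens | Young 
The Glass Key  | Hall  
Quiet Streets  | Wilson
Distant Shores | NULL  
Hollow Hills   | Wilson


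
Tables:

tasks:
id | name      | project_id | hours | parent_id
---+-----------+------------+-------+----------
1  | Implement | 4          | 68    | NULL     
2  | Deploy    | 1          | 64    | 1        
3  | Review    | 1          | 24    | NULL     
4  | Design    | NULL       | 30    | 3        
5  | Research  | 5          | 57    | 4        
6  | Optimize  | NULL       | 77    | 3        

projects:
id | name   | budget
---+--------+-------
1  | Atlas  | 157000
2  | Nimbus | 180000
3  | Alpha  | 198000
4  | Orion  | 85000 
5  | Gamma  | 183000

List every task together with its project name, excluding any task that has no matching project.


INNER JOIN keeps only tasks rows whose project_id matches an id in projects. Walk through each task:
  - task 1 (Implement): project_id=4 -> matches Orion
  - task 2 (Deploy): project_id=1 -> matches Atlas
  - task 3 (Review): project_id=1 -> matches Atlas
  - task 4 (Design): project_id=NULL, no match -> dropped
  - task 5 (Research): project_id=5 -> matches Gamma
  - task 6 (Optimize): project_id=NULL, no match -> dropped
So 2 of 6 rows are dropped.

SQL:
SELECT a.name, b.name AS project
FROM tasks a
INNER JOIN projects b ON a.project_id = b.id

Result:
name      | project
----------+--------
Implement | Orion  
Deploy    | Atlas  
Review    | Atlas  
Research  | Gamma  


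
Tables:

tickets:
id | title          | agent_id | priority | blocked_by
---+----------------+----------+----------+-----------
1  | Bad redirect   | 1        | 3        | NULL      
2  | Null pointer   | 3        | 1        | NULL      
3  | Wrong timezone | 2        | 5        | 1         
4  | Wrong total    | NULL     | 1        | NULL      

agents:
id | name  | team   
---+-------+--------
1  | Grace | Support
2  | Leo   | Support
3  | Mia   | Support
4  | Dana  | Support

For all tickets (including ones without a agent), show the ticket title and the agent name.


LEFT JOIN keeps every row from tickets (the left table); where agent_id has no match in agents, the agent columns become NULL. Walk through each ticket:
  - ticket 1 (Bad redirect): agent_id=1 -> matches Grace
  - ticket 2 (Null pointer): agent_id=3 -> matches Mia
  - ticket 3 (Wrong timezone): agent_id=2 -> matches Leo
  - ticket 4 (Wrong total): agent_id=NULL, no match -> kept with NULL
All 4 rows appear; 1 has NULL agent.

SQL:
SELECT a.title, b.name AS agent
FROM tickets a
LEFT JOIN agents b ON a.agent_id = b.id

Result:
title          | agent
---------------+------
Bad redirect   | Grace
Null pointer   | Mia  
Wrong timezone | Leo  
Wrong total    | NULL 


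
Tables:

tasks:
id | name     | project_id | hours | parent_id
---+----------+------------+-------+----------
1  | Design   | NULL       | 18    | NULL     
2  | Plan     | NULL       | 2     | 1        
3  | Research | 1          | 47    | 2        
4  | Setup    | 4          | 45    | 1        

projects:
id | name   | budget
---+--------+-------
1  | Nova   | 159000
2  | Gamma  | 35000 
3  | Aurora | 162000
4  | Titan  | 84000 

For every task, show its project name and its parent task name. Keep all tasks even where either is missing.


Two LEFT JOINs from the same base table tasks: one to projects via project_id, one to tasks itself via parent_id. Both are LEFT so every task is preserved.
Match against projects:
  - task 1 (Design): project_id=NULL, no match -> kept with NULL
  - task 2 (Plan): project_id=NULL, no match -> kept with NULL
  - task 3 (Research): project_id=1 -> matches Nova
  - task 4 (Setup): project_id=4 -> matches Titan
Match against tasks (self):
  - task 1 (Design): parent_id=NULL -> NULL
  - task 2 (Plan): parent_id=1 -> Design
  - task 3 (Research): parent_id=2 -> Plan
  - task 4 (Setup): parent_id=1 -> Design

SQL:
SELECT a.name, b.name AS project, c.name AS parent
FROM tasks a
LEFT JOIN projects b ON a.project_id = b.id
LEFT JOIN tasks c ON a.parent_id = c.id

Result:
name     | project | parent
---------+---------+-------
Design   | NULL    | NULL  
Plan     | NULL    | Design
Research | Nova    | Plan  
Setup    | Titan   | Design


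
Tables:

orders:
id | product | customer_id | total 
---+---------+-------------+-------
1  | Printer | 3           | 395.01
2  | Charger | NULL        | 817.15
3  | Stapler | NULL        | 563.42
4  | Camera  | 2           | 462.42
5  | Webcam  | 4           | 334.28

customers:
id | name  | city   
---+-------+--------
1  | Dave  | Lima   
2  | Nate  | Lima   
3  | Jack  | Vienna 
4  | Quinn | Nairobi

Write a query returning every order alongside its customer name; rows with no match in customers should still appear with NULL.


LEFT JOIN keeps every row from orders (the left table); where customer_id has no match in customers, the customer columns become NULL. Walk through each order:
  - order 1 (Printer): customer_id=3 -> matches Jack
  - order 2 (Charger): customer_id=NULL, no match -> kept with NULL
  - order 3 (Stapler): customer_id=NULL, no match -> kept with NULL
  - order 4 (Camera): customer_id=2 -> matches Nate
  - order 5 (Webcam): customer_id=4 -> matches Quinn
All 5 rows appear; 2 have NULL customer.

SQL:
SELECT a.product, b.name AS customer
FROM orders a
LEFT JOIN customers b ON a.customer_id = b.id

Result:
product | customer
--------+---------
Printer | Jack    
Charger | NULL    
Stapler | NULL    
Camera  | Nate    
Webcam  | Quinn   


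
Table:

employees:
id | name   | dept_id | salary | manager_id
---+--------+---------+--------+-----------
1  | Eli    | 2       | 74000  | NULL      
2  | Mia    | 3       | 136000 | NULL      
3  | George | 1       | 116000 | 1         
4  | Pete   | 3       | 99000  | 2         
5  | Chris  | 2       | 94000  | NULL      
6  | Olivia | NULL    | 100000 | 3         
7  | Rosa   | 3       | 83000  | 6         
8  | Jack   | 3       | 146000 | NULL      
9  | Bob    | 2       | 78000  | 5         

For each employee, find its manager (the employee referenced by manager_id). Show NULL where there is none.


This is a self-join: employees is joined to a second copy of itself, matching each row's manager_id to another row's id. Use LEFT JOIN so rows with manager_id=NULL are kept.
  - employee 1 (Eli): manager_id=NULL -> NULL
  - employee 2 (Mia): manager_id=NULL -> NULL
  - employee 3 (George): manager_id=1 -> Eli
  - employee 4 (Pete): manager_id=2 -> Mia
  - employee 5 (Chris): manager_id=NULL -> NULL
  - employee 6 (Olivia): manager_id=3 -> George
  - employee 7 (Rosa): manager_id=6 -> Olivia
  - employee 8 (Jack): manager_id=NULL -> NULL
  - employee 9 (Bob): manager_id=5 -> Chris

SQL:
SELECT a.name AS item, b.name AS manager
FROM employees a
LEFT JOIN employees b ON a.manager_id = b.id

Result:
item   | manager
-------+--------
Eli    | NULL   
Mia    | NULL   
George | Eli    
Pete   | Mia    
Chris  | NULL   
Olivia | George 
Rosa   | Olivia 
Jack   | NULL   
Bob    | Chris  


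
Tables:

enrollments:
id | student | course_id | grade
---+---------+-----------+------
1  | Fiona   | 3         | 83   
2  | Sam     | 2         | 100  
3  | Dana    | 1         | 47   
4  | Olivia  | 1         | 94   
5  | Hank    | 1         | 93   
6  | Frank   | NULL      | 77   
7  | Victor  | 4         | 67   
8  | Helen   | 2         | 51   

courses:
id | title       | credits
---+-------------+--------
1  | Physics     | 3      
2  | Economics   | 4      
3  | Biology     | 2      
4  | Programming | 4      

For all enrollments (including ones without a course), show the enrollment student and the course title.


LEFT JOIN keeps every row from enrollments (the left table); where course_id has no match in courses, the course columns become NULL. Walk through each enrollment:
  - enrollment 1 (Fiona): course_id=3 -> matches Biology
  - enrollment 2 (Sam): course_id=2 -> matches Economics
  - enrollment 3 (Dana): course_id=1 -> matches Physics
  - enrollment 4 (Olivia): course_id=1 -> matches Physics
  - enrollment 5 (Hank): course_id=1 -> matches Physics
  - enrollment 6 (Frank): course_id=NULL, no match -> kept with NULL
  - enrollment 7 (Victor): course_id=4 -> matches Programming
  - enrollment 8 (Helen): course_id=2 -> matches Economics
All 8 rows appear; 1 has NULL course.

SQL:
SELECT a.student, b.title AS course
FROM enrollments a
LEFT JOIN courses b ON a.course_id = b.id

Result:
student | course     
--------+------------
Fiona   | Biology    
Sam     | Economics  
Dana    | Physics    
Olivia  | Physics    
Hank    | Physics    
Frank   | NULL       
Victor  | Programming
Helen   | Economics  


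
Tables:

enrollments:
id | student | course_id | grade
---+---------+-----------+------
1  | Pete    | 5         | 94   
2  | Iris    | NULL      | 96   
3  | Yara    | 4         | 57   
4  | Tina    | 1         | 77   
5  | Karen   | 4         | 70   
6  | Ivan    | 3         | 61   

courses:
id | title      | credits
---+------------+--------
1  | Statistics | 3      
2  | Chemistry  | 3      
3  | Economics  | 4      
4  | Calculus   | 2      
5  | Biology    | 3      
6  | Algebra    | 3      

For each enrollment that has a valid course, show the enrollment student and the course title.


INNER JOIN keeps only enrollments rows whose course_id matches an id in courses. Walk through each enrollment:
  - enrollment 1 (Pete): course_id=5 -> matches Biology
  - enrollment 2 (Iris): course_id=NULL, no match -> dropped
  - enrollment 3 (Yara): course_id=4 -> matches Calculus
  - enrollment 4 (Tina): course_id=1 -> matches Statistics
  - enrollment 5 (Karen): course_id=4 -> matches Calculus
  - enrollment 6 (Ivan): course_id=3 -> matches Economics
So 1 of 6 rows is dropped.

SQL:
SELECT a.student, b.title AS course
FROM enrollments a
INNER JOIN courses b ON a.course_id = b.id

Result:
student | course    
--------+-----------
Pete    | Biology   
Yara    | Calculus  
Tina    | Statistics
Karen   | Calculus  
Ivan    | Economics 
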